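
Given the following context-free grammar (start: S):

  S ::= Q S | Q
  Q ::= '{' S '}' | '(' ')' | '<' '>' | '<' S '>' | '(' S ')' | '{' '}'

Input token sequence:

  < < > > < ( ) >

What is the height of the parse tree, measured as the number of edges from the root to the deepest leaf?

5

[S [Q < [S [Q < >]] >] [S [Q < [S [Q ( )]] >]]]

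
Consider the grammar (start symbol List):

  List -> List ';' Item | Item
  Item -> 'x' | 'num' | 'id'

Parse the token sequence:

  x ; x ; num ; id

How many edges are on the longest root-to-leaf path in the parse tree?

5

[List [List [List [List [Item x]] ; [Item x]] ; [Item num]] ; [Item id]]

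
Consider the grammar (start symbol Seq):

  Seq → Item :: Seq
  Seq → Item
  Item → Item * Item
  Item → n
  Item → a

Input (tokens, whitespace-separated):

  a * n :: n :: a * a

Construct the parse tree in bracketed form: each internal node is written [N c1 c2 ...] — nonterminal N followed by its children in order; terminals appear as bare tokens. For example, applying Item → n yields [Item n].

[Seq [Item [Item a] * [Item n]] :: [Seq [Item n] :: [Seq [Item [Item a] * [Item a]]]]]

Seq
Item :: Seq
Item * Item :: Seq
a * Item :: Seq
a * n :: Seq
a * n :: Item :: Seq
a * n :: n :: Seq
a * n :: n :: Item
a * n :: n :: Item * Item
a * n :: n :: a * Item
a * n :: n :: a * a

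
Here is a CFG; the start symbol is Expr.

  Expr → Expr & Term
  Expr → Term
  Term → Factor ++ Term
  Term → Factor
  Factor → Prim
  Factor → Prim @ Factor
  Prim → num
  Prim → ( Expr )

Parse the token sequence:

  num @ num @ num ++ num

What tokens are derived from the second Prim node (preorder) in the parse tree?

num

[Expr [Term [Factor [Prim num] @ [Factor [Prim num] @ [Factor [Prim num]]]] ++ [Term [Factor [Prim num]]]]]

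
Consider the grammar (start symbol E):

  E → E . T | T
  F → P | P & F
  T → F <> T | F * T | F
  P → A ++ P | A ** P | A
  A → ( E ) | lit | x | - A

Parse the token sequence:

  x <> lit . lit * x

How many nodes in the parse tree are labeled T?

4

[E [E [T [F [P [A x]]] <> [T [F [P [A lit]]]]]] . [T [F [P [A lit]]] * [T [F [P [A x]]]]]]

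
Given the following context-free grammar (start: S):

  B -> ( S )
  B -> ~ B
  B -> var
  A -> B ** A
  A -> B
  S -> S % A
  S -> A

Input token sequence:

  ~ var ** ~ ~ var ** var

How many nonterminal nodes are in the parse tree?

[S [A [B ~ [B var]] ** [A [B ~ [B ~ [B var]]] ** [A [B var]]]]]

10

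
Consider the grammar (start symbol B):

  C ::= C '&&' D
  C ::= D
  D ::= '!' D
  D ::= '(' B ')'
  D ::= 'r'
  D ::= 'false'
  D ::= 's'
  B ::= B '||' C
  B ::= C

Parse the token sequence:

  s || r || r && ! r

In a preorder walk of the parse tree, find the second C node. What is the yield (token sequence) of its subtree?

r

[B [B [B [C [D s]]] || [C [D r]]] || [C [C [D r]] && [D ! [D r]]]]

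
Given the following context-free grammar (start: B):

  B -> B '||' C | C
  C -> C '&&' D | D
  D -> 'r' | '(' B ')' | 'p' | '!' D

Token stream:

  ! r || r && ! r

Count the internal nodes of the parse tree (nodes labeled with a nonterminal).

[B [B [C [D ! [D r]]]] || [C [C [D r]] && [D ! [D r]]]]

10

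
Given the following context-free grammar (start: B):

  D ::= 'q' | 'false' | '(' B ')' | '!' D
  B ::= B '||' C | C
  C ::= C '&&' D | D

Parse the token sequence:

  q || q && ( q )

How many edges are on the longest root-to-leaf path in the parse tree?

[B [B [C [D q]]] || [C [C [D q]] && [D ( [B [C [D q]]] )]]]

6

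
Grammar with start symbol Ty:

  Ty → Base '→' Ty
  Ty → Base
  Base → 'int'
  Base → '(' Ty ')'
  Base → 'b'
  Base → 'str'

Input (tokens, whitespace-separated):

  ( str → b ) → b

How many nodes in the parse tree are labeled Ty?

4

[Ty [Base ( [Ty [Base str] → [Ty [Base b]]] )] → [Ty [Base b]]]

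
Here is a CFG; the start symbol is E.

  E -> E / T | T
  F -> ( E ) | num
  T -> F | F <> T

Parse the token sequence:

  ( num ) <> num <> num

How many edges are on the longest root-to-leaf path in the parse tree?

6

[E [T [F ( [E [T [F num]]] )] <> [T [F num] <> [T [F num]]]]]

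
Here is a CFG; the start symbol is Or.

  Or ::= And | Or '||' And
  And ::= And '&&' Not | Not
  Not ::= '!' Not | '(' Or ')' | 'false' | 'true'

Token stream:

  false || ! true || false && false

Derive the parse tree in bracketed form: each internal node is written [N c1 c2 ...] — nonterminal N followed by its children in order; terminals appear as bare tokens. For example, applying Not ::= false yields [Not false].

Or
Or || And
Or || And || And
And || And || And
Not || And || And
false || And || And
false || Not || And
false || ! Not || And
false || ! true || And
false || ! true || And && Not
false || ! true || Not && Not
false || ! true || false && Not
false || ! true || false && false

[Or [Or [Or [And [Not false]]] || [And [Not ! [Not true]]]] || [And [And [Not false]] && [Not false]]]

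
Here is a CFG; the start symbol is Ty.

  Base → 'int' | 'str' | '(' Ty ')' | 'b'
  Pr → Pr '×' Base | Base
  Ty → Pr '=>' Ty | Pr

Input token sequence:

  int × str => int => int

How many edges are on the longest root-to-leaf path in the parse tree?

[Ty [Pr [Pr [Base int]] × [Base str]] => [Ty [Pr [Base int]] => [Ty [Pr [Base int]]]]]

5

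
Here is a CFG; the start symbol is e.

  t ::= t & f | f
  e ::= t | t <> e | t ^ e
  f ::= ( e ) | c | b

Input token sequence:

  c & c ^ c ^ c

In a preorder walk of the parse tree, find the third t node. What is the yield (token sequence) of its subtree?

c

[e [t [t [f c]] & [f c]] ^ [e [t [f c]] ^ [e [t [f c]]]]]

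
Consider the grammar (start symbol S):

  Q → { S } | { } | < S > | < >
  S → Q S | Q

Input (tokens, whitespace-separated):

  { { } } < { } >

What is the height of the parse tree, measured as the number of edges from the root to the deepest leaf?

[S [Q { [S [Q { }]] }] [S [Q < [S [Q { }]] >]]]

5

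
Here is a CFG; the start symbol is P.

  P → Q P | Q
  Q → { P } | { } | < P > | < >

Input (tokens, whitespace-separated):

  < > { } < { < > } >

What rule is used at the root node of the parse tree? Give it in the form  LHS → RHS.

P → Q P

[P [Q < >] [P [Q { }] [P [Q < [P [Q { [P [Q < >]] }]] >]]]]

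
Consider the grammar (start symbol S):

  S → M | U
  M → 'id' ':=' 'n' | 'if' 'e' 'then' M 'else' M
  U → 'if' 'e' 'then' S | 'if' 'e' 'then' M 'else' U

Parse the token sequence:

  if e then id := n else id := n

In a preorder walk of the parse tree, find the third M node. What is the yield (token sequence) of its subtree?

[S [M if e then [M id := n] else [M id := n]]]

id := n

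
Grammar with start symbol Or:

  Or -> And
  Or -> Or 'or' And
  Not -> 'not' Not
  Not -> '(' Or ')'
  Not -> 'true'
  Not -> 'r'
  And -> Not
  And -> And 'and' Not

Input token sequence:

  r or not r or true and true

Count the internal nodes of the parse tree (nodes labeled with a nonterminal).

12

[Or [Or [Or [And [Not r]]] or [And [Not not [Not r]]]] or [And [And [Not true]] and [Not true]]]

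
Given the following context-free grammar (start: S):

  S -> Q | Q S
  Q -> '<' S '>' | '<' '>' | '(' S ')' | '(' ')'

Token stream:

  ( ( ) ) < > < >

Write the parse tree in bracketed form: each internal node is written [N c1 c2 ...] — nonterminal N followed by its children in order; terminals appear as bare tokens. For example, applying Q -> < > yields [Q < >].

[S [Q ( [S [Q ( )]] )] [S [Q < >] [S [Q < >]]]]

S
Q S
( S ) S
( Q ) S
( ( ) ) S
( ( ) ) Q S
( ( ) ) < > S
( ( ) ) < > Q
( ( ) ) < > < >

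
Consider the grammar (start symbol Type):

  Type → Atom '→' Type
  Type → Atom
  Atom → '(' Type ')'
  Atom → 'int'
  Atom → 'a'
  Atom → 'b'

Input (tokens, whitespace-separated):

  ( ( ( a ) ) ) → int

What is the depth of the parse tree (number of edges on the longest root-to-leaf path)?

8

[Type [Atom ( [Type [Atom ( [Type [Atom ( [Type [Atom a]] )]] )]] )] → [Type [Atom int]]]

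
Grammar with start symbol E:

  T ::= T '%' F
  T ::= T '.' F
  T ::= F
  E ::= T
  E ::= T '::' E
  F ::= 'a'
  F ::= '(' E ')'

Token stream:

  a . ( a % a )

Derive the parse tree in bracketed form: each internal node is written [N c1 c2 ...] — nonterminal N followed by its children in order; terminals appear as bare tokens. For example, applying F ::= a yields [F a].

[E [T [T [F a]] . [F ( [E [T [T [F a]] % [F a]]] )]]]

E
T
T . F
F . F
a . F
a . ( E )
a . ( T )
a . ( T % F )
a . ( F % F )
a . ( a % F )
a . ( a % a )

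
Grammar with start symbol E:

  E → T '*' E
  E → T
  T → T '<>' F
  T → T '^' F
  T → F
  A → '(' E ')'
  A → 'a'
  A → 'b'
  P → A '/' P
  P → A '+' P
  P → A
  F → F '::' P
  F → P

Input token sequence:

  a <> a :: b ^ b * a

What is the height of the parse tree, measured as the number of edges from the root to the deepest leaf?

[E [T [T [T [F [P [A a]]]] <> [F [F [P [A a]]] :: [P [A b]]]] ^ [F [P [A b]]]] * [E [T [F [P [A a]]]]]]

7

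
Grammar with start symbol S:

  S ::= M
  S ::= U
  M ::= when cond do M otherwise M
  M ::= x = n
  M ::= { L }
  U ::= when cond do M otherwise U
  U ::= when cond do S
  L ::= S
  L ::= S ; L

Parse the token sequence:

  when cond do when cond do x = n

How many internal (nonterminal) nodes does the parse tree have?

[S [U when cond do [S [U when cond do [S [M x = n]]]]]]

6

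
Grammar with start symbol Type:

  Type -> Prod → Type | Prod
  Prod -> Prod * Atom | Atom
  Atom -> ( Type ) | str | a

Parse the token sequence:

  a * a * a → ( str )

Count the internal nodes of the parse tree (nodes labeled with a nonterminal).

[Type [Prod [Prod [Prod [Atom a]] * [Atom a]] * [Atom a]] → [Type [Prod [Atom ( [Type [Prod [Atom str]]] )]]]]

13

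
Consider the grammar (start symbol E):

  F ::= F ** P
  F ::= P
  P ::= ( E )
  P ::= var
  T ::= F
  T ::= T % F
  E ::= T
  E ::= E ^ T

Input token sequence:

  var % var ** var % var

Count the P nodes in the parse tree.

[E [T [T [T [F [P var]]] % [F [F [P var]] ** [P var]]] % [F [P var]]]]

4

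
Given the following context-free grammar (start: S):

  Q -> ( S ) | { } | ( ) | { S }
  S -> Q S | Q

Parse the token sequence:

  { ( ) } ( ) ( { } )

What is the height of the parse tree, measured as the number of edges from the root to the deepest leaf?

6

[S [Q { [S [Q ( )]] }] [S [Q ( )] [S [Q ( [S [Q { }]] )]]]]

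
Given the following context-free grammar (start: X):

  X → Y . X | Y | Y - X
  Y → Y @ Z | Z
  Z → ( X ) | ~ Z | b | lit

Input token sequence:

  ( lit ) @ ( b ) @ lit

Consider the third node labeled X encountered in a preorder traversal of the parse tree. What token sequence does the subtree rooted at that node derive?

[X [Y [Y [Y [Z ( [X [Y [Z lit]]] )]] @ [Z ( [X [Y [Z b]]] )]] @ [Z lit]]]

b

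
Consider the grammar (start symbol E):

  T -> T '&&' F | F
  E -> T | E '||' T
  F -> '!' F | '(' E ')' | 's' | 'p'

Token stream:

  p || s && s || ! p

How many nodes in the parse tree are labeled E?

3

[E [E [E [T [F p]]] || [T [T [F s]] && [F s]]] || [T [F ! [F p]]]]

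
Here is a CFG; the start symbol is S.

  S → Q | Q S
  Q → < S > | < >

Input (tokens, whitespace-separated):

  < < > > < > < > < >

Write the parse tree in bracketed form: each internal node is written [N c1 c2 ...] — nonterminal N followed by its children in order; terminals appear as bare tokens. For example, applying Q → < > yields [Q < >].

S
Q S
< S > S
< Q > S
< < > > S
< < > > Q S
< < > > < > S
< < > > < > Q S
< < > > < > < > S
< < > > < > < > Q
< < > > < > < > < >

[S [Q < [S [Q < >]] >] [S [Q < >] [S [Q < >] [S [Q < >]]]]]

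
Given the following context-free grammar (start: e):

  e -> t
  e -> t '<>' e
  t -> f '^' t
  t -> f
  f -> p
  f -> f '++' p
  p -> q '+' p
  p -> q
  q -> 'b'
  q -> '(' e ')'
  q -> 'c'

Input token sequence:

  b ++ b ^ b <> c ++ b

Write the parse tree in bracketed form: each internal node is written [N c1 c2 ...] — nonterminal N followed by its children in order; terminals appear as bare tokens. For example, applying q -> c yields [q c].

[e [t [f [f [p [q b]]] ++ [p [q b]]] ^ [t [f [p [q b]]]]] <> [e [t [f [f [p [q c]]] ++ [p [q b]]]]]]

e
t <> e
f ^ t <> e
f ++ p ^ t <> e
p ++ p ^ t <> e
q ++ p ^ t <> e
b ++ p ^ t <> e
b ++ q ^ t <> e
b ++ b ^ t <> e
b ++ b ^ f <> e
b ++ b ^ p <> e
b ++ b ^ q <> e
b ++ b ^ b <> e
b ++ b ^ b <> t
b ++ b ^ b <> f
b ++ b ^ b <> f ++ p
b ++ b ^ b <> p ++ p
b ++ b ^ b <> q ++ p
b ++ b ^ b <> c ++ p
b ++ b ^ b <> c ++ q
b ++ b ^ b <> c ++ b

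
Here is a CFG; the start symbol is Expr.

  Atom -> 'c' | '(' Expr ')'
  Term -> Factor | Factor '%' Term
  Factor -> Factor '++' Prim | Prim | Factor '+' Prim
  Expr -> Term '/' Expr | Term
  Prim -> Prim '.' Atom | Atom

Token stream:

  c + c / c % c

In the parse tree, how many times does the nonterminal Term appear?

3

[Expr [Term [Factor [Factor [Prim [Atom c]]] + [Prim [Atom c]]]] / [Expr [Term [Factor [Prim [Atom c]]] % [Term [Factor [Prim [Atom c]]]]]]]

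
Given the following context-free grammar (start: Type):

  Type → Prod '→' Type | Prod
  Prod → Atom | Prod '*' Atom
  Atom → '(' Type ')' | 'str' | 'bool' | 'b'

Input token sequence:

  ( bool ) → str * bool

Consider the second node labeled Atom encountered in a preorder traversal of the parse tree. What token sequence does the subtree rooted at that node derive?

[Type [Prod [Atom ( [Type [Prod [Atom bool]]] )]] → [Type [Prod [Prod [Atom str]] * [Atom bool]]]]

bool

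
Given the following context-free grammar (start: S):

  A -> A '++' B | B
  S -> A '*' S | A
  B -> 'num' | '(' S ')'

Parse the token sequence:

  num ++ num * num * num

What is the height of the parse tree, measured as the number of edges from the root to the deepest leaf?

[S [A [A [B num]] ++ [B num]] * [S [A [B num]] * [S [A [B num]]]]]

5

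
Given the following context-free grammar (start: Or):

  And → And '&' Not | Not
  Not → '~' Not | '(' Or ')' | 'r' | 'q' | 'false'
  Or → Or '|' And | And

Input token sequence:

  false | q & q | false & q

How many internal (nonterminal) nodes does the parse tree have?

[Or [Or [Or [And [Not false]]] | [And [And [Not q]] & [Not q]]] | [And [And [Not false]] & [Not q]]]

13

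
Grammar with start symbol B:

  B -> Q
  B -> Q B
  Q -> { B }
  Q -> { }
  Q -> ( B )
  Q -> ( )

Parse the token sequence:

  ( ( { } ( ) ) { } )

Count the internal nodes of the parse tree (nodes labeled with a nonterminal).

10

[B [Q ( [B [Q ( [B [Q { }] [B [Q ( )]]] )] [B [Q { }]]] )]]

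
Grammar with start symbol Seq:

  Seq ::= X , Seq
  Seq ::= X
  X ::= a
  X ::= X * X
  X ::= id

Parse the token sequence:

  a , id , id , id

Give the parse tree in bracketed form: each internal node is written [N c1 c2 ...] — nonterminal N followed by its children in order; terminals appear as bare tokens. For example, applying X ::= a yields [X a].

[Seq [X a] , [Seq [X id] , [Seq [X id] , [Seq [X id]]]]]

Seq
X , Seq
a , Seq
a , X , Seq
a , id , Seq
a , id , X , Seq
a , id , id , Seq
a , id , id , X
a , id , id , id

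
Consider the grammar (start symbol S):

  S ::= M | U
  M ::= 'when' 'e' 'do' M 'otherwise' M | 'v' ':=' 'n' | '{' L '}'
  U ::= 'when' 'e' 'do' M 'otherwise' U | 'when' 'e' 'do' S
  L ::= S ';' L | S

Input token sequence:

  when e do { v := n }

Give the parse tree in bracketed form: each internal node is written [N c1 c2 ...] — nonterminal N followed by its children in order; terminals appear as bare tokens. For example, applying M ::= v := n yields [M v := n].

S
U
when e do S
when e do M
when e do { L }
when e do { S }
when e do { M }
when e do { v := n }

[S [U when e do [S [M { [L [S [M v := n]]] }]]]]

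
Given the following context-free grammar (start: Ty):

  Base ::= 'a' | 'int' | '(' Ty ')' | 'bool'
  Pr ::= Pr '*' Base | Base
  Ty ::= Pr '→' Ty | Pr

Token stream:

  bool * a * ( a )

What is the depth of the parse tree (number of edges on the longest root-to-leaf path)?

6

[Ty [Pr [Pr [Pr [Base bool]] * [Base a]] * [Base ( [Ty [Pr [Base a]]] )]]]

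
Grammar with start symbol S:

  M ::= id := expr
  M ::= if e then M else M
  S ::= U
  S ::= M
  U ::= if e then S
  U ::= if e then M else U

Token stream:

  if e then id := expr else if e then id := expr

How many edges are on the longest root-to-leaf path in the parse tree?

[S [U if e then [M id := expr] else [U if e then [S [M id := expr]]]]]

5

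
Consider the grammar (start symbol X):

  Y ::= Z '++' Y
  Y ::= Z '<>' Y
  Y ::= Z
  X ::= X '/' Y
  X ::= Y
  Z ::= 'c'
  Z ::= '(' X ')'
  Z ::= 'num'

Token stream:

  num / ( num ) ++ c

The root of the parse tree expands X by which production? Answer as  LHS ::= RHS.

[X [X [Y [Z num]]] / [Y [Z ( [X [Y [Z num]]] )] ++ [Y [Z c]]]]

X ::= X '/' Y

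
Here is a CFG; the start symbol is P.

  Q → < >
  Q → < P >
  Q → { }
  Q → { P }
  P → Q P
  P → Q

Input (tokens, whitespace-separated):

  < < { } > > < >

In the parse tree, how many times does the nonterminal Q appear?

[P [Q < [P [Q < [P [Q { }]] >]] >] [P [Q < >]]]

4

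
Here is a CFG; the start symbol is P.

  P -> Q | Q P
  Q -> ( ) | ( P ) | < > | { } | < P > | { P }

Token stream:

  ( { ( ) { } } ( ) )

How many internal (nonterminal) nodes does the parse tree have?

10

[P [Q ( [P [Q { [P [Q ( )] [P [Q { }]]] }] [P [Q ( )]]] )]]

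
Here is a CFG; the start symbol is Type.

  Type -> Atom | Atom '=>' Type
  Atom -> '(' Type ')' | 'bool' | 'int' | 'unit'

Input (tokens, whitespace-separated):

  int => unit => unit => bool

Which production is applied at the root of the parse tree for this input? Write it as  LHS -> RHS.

[Type [Atom int] => [Type [Atom unit] => [Type [Atom unit] => [Type [Atom bool]]]]]

Type -> Atom '=>' Type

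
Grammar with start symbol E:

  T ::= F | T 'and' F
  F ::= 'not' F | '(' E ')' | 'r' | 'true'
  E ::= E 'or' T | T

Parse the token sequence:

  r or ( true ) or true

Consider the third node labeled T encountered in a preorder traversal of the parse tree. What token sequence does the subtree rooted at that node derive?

true

[E [E [E [T [F r]]] or [T [F ( [E [T [F true]]] )]]] or [T [F true]]]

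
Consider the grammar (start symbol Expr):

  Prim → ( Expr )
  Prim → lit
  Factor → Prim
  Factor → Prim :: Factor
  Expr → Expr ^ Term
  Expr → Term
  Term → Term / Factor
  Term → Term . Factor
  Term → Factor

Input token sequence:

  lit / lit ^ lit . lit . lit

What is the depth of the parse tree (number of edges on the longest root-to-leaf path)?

6

[Expr [Expr [Term [Term [Factor [Prim lit]]] / [Factor [Prim lit]]]] ^ [Term [Term [Term [Factor [Prim lit]]] . [Factor [Prim lit]]] . [Factor [Prim lit]]]]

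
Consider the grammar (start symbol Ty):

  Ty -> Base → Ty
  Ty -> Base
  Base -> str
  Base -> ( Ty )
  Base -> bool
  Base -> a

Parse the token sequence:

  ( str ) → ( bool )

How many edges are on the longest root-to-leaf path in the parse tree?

[Ty [Base ( [Ty [Base str]] )] → [Ty [Base ( [Ty [Base bool]] )]]]

5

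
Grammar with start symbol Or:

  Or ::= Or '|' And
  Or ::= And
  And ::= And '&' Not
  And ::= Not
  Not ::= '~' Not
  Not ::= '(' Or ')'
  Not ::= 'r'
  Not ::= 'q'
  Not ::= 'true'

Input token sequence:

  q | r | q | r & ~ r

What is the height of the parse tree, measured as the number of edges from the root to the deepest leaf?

6

[Or [Or [Or [Or [And [Not q]]] | [And [Not r]]] | [And [Not q]]] | [And [And [Not r]] & [Not ~ [Not r]]]]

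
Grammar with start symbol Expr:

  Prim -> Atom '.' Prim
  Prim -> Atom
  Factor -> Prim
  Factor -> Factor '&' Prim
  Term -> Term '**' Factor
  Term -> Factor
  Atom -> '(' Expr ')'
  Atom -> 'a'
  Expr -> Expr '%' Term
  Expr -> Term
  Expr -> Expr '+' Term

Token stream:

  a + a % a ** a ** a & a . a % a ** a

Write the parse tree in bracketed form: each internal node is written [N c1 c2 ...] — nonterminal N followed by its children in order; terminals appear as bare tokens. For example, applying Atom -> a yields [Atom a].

[Expr [Expr [Expr [Expr [Term [Factor [Prim [Atom a]]]]] + [Term [Factor [Prim [Atom a]]]]] % [Term [Term [Term [Factor [Prim [Atom a]]]] ** [Factor [Prim [Atom a]]]] ** [Factor [Factor [Prim [Atom a]]] & [Prim [Atom a] . [Prim [Atom a]]]]]] % [Term [Term [Factor [Prim [Atom a]]]] ** [Factor [Prim [Atom a]]]]]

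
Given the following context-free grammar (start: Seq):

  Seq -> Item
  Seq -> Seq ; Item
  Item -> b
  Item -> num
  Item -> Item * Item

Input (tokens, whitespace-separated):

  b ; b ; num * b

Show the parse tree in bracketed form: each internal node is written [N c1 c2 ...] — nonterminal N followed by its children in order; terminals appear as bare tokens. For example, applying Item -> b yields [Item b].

[Seq [Seq [Seq [Item b]] ; [Item b]] ; [Item [Item num] * [Item b]]]

Seq
Seq ; Item
Seq ; Item ; Item
Item ; Item ; Item
b ; Item ; Item
b ; b ; Item
b ; b ; Item * Item
b ; b ; num * Item
b ; b ; num * b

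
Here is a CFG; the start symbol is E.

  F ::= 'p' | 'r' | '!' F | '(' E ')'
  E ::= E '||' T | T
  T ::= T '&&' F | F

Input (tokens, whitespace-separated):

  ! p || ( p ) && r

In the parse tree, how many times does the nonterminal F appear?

5

[E [E [T [F ! [F p]]]] || [T [T [F ( [E [T [F p]]] )]] && [F r]]]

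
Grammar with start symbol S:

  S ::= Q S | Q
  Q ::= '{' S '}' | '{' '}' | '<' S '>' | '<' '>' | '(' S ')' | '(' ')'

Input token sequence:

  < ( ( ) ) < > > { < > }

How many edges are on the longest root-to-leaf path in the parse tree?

[S [Q < [S [Q ( [S [Q ( )]] )] [S [Q < >]]] >] [S [Q { [S [Q < >]] }]]]

6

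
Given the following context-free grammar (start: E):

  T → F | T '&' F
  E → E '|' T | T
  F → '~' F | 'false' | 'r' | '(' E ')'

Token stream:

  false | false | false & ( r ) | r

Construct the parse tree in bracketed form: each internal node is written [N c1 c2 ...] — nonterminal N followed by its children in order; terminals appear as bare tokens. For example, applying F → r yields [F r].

[E [E [E [E [T [F false]]] | [T [F false]]] | [T [T [F false]] & [F ( [E [T [F r]]] )]]] | [T [F r]]]

E
E | T
E | T | T
E | T | T | T
T | T | T | T
F | T | T | T
false | T | T | T
false | F | T | T
false | false | T | T
false | false | T & F | T
false | false | F & F | T
false | false | false & F | T
false | false | false & ( E ) | T
false | false | false & ( T ) | T
false | false | false & ( F ) | T
false | false | false & ( r ) | T
false | false | false & ( r ) | F
false | false | false & ( r ) | r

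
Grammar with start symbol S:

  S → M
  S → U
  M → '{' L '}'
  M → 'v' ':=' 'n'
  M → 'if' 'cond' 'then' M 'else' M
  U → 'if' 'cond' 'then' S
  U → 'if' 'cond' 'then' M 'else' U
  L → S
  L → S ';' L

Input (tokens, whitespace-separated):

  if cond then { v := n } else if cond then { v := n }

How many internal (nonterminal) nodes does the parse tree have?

[S [U if cond then [M { [L [S [M v := n]]] }] else [U if cond then [S [M { [L [S [M v := n]]] }]]]]]

12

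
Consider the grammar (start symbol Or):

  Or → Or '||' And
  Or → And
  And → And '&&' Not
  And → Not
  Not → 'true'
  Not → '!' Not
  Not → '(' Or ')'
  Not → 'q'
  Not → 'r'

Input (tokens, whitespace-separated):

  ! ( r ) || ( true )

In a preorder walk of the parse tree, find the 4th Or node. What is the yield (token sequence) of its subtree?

[Or [Or [And [Not ! [Not ( [Or [And [Not r]]] )]]]] || [And [Not ( [Or [And [Not true]]] )]]]

true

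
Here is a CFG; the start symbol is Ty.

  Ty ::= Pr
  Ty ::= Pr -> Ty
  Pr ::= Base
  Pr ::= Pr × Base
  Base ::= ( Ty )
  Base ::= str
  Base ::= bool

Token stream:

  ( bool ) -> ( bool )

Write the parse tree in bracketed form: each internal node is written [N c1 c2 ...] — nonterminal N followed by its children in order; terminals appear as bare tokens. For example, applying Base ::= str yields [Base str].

[Ty [Pr [Base ( [Ty [Pr [Base bool]]] )]] -> [Ty [Pr [Base ( [Ty [Pr [Base bool]]] )]]]]

Ty
Pr -> Ty
Base -> Ty
( Ty ) -> Ty
( Pr ) -> Ty
( Base ) -> Ty
( bool ) -> Ty
( bool ) -> Pr
( bool ) -> Base
( bool ) -> ( Ty )
( bool ) -> ( Pr )
( bool ) -> ( Base )
( bool ) -> ( bool )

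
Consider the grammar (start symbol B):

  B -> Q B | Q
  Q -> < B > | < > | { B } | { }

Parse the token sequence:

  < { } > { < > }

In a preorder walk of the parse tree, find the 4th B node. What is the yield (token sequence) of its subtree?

[B [Q < [B [Q { }]] >] [B [Q { [B [Q < >]] }]]]

< >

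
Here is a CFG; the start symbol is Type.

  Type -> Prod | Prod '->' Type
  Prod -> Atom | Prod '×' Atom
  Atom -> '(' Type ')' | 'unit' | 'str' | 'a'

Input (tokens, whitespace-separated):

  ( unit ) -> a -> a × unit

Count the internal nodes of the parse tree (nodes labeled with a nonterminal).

[Type [Prod [Atom ( [Type [Prod [Atom unit]]] )]] -> [Type [Prod [Atom a]] -> [Type [Prod [Prod [Atom a]] × [Atom unit]]]]]

14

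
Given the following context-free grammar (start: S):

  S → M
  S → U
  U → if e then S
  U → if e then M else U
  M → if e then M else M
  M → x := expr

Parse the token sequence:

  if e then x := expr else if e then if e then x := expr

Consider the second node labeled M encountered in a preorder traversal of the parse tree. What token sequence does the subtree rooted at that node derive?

x := expr

[S [U if e then [M x := expr] else [U if e then [S [U if e then [S [M x := expr]]]]]]]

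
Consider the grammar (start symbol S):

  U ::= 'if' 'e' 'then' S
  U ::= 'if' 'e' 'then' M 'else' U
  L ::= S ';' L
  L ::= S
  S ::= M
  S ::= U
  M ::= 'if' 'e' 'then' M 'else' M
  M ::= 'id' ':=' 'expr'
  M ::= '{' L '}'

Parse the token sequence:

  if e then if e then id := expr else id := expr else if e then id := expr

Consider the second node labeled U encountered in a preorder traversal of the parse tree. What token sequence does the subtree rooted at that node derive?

if e then id := expr

[S [U if e then [M if e then [M id := expr] else [M id := expr]] else [U if e then [S [M id := expr]]]]]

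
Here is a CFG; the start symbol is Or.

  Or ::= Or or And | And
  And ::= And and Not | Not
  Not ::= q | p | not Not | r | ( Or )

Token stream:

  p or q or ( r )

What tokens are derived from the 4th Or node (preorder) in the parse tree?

r

[Or [Or [Or [And [Not p]]] or [And [Not q]]] or [And [Not ( [Or [And [Not r]]] )]]]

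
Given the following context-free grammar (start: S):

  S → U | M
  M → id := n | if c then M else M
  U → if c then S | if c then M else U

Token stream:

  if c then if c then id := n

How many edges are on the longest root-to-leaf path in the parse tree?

6

[S [U if c then [S [U if c then [S [M id := n]]]]]]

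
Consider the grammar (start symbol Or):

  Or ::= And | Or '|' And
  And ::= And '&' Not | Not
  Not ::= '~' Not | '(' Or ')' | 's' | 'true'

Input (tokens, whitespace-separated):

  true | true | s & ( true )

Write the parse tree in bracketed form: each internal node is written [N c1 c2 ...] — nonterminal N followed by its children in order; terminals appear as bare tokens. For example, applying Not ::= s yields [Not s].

[Or [Or [Or [And [Not true]]] | [And [Not true]]] | [And [And [Not s]] & [Not ( [Or [And [Not true]]] )]]]

Or
Or | And
Or | And | And
And | And | And
Not | And | And
true | And | And
true | Not | And
true | true | And
true | true | And & Not
true | true | Not & Not
true | true | s & Not
true | true | s & ( Or )
true | true | s & ( And )
true | true | s & ( Not )
true | true | s & ( true )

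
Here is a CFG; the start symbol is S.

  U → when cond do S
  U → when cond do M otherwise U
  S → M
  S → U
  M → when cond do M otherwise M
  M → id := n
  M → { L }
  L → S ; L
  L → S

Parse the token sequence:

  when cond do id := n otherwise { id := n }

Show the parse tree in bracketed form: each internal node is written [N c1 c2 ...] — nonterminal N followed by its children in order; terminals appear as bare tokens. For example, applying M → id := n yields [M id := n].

[S [M when cond do [M id := n] otherwise [M { [L [S [M id := n]]] }]]]

S
M
when cond do M otherwise M
when cond do id := n otherwise M
when cond do id := n otherwise { L }
when cond do id := n otherwise { S }
when cond do id := n otherwise { M }
when cond do id := n otherwise { id := n }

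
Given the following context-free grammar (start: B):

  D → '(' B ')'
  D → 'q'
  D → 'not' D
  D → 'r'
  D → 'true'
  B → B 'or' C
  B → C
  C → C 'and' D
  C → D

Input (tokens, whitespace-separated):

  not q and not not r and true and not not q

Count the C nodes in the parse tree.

[B [C [C [C [C [D not [D q]]] and [D not [D not [D r]]]] and [D true]] and [D not [D not [D q]]]]]

4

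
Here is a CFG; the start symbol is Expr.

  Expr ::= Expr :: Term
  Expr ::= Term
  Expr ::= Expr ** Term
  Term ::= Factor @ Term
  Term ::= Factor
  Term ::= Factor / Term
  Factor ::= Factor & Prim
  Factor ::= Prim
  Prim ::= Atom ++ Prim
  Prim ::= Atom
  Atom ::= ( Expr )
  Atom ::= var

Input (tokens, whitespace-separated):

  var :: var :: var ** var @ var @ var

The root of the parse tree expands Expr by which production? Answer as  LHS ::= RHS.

Expr ::= Expr ** Term

[Expr [Expr [Expr [Expr [Term [Factor [Prim [Atom var]]]]] :: [Term [Factor [Prim [Atom var]]]]] :: [Term [Factor [Prim [Atom var]]]]] ** [Term [Factor [Prim [Atom var]]] @ [Term [Factor [Prim [Atom var]]] @ [Term [Factor [Prim [Atom var]]]]]]]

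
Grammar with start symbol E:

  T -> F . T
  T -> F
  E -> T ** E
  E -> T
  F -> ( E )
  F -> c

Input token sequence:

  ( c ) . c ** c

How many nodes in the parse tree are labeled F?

4

[E [T [F ( [E [T [F c]]] )] . [T [F c]]] ** [E [T [F c]]]]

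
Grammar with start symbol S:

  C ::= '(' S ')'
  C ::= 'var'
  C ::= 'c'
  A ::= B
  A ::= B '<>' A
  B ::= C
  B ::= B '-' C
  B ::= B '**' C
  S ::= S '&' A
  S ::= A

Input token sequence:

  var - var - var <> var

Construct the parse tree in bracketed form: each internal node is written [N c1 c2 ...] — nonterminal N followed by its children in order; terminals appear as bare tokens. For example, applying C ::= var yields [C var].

[S [A [B [B [B [C var]] - [C var]] - [C var]] <> [A [B [C var]]]]]

S
A
B <> A
B - C <> A
B - C - C <> A
C - C - C <> A
var - C - C <> A
var - var - C <> A
var - var - var <> A
var - var - var <> B
var - var - var <> C
var - var - var <> var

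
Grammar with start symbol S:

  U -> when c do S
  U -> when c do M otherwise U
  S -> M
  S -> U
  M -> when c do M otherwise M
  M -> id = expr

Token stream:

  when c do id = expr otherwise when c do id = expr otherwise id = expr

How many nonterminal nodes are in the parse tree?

6

[S [M when c do [M id = expr] otherwise [M when c do [M id = expr] otherwise [M id = expr]]]]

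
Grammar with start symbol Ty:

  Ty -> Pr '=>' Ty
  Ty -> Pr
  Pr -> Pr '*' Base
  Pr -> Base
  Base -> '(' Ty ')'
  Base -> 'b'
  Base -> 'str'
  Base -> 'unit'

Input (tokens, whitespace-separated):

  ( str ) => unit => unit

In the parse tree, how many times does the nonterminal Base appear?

[Ty [Pr [Base ( [Ty [Pr [Base str]]] )]] => [Ty [Pr [Base unit]] => [Ty [Pr [Base unit]]]]]

4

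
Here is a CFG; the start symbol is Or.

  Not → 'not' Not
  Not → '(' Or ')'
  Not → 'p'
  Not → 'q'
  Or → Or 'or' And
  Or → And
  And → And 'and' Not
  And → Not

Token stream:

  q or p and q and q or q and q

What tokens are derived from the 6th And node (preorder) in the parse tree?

[Or [Or [Or [And [Not q]]] or [And [And [And [Not p]] and [Not q]] and [Not q]]] or [And [And [Not q]] and [Not q]]]

q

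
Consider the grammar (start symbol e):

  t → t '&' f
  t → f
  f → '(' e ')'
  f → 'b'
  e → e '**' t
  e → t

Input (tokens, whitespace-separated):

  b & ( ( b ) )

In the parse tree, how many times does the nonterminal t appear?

[e [t [t [f b]] & [f ( [e [t [f ( [e [t [f b]]] )]]] )]]]

4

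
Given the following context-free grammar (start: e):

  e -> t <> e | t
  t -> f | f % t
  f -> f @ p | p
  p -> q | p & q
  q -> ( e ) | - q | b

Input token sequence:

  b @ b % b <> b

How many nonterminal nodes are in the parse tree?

17

[e [t [f [f [p [q b]]] @ [p [q b]]] % [t [f [p [q b]]]]] <> [e [t [f [p [q b]]]]]]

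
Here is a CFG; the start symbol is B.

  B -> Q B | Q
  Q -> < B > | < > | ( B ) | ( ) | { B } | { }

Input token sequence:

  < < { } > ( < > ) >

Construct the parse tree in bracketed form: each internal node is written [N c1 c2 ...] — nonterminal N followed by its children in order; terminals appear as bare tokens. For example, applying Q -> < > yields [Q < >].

[B [Q < [B [Q < [B [Q { }]] >] [B [Q ( [B [Q < >]] )]]] >]]

B
Q
< B >
< Q B >
< < B > B >
< < Q > B >
< < { } > B >
< < { } > Q >
< < { } > ( B ) >
< < { } > ( Q ) >
< < { } > ( < > ) >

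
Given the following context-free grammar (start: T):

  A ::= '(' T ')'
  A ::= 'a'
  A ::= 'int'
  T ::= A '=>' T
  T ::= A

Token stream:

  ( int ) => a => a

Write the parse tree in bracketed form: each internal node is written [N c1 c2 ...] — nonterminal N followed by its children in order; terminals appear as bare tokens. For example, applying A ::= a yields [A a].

T
A => T
( T ) => T
( A ) => T
( int ) => T
( int ) => A => T
( int ) => a => T
( int ) => a => A
( int ) => a => a

[T [A ( [T [A int]] )] => [T [A a] => [T [A a]]]]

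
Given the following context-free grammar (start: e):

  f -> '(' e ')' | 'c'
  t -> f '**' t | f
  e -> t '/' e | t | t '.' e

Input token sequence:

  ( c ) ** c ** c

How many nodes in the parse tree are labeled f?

4

[e [t [f ( [e [t [f c]]] )] ** [t [f c] ** [t [f c]]]]]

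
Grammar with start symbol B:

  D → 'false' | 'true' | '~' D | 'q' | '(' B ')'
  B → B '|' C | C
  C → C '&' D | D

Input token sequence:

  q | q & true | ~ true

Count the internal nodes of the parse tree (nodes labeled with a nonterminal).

12

[B [B [B [C [D q]]] | [C [C [D q]] & [D true]]] | [C [D ~ [D true]]]]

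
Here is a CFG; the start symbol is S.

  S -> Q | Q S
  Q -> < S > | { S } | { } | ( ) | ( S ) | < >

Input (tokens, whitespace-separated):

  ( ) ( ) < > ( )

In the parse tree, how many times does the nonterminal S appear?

[S [Q ( )] [S [Q ( )] [S [Q < >] [S [Q ( )]]]]]

4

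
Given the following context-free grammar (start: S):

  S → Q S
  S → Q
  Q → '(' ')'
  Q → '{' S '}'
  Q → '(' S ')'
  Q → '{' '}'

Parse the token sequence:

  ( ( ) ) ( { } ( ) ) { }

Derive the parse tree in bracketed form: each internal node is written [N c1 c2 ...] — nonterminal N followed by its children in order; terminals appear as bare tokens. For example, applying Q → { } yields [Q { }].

S
Q S
( S ) S
( Q ) S
( ( ) ) S
( ( ) ) Q S
( ( ) ) ( S ) S
( ( ) ) ( Q S ) S
( ( ) ) ( { } S ) S
( ( ) ) ( { } Q ) S
( ( ) ) ( { } ( ) ) S
( ( ) ) ( { } ( ) ) Q
( ( ) ) ( { } ( ) ) { }

[S [Q ( [S [Q ( )]] )] [S [Q ( [S [Q { }] [S [Q ( )]]] )] [S [Q { }]]]]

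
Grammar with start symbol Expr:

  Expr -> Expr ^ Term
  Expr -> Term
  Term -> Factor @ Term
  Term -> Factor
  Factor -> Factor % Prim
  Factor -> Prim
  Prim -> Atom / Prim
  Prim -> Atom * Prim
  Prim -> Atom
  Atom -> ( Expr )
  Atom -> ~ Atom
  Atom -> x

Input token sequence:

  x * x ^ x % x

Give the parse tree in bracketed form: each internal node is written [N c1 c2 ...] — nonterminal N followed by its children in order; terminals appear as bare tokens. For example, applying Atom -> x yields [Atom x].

Expr
Expr ^ Term
Term ^ Term
Factor ^ Term
Prim ^ Term
Atom * Prim ^ Term
x * Prim ^ Term
x * Atom ^ Term
x * x ^ Term
x * x ^ Factor
x * x ^ Factor % Prim
x * x ^ Prim % Prim
x * x ^ Atom % Prim
x * x ^ x % Prim
x * x ^ x % Atom
x * x ^ x % x

[Expr [Expr [Term [Factor [Prim [Atom x] * [Prim [Atom x]]]]]] ^ [Term [Factor [Factor [Prim [Atom x]]] % [Prim [Atom x]]]]]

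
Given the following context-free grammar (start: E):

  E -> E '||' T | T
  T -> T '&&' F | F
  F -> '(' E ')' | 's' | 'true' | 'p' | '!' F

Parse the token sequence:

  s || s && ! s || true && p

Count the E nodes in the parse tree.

3

[E [E [E [T [F s]]] || [T [T [F s]] && [F ! [F s]]]] || [T [T [F true]] && [F p]]]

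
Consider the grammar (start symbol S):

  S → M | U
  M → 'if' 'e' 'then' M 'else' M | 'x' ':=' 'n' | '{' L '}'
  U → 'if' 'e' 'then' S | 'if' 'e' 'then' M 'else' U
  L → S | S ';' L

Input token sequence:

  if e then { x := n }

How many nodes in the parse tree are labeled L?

1

[S [U if e then [S [M { [L [S [M x := n]]] }]]]]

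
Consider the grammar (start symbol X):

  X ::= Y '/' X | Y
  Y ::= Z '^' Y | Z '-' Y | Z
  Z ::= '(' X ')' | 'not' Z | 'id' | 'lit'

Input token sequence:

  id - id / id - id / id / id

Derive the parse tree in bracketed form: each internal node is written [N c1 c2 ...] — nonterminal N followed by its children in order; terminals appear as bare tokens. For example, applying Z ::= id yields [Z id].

[X [Y [Z id] - [Y [Z id]]] / [X [Y [Z id] - [Y [Z id]]] / [X [Y [Z id]] / [X [Y [Z id]]]]]]

X
Y / X
Z - Y / X
id - Y / X
id - Z / X
id - id / X
id - id / Y / X
id - id / Z - Y / X
id - id / id - Y / X
id - id / id - Z / X
id - id / id - id / X
id - id / id - id / Y / X
id - id / id - id / Z / X
id - id / id - id / id / X
id - id / id - id / id / Y
id - id / id - id / id / Z
id - id / id - id / id / id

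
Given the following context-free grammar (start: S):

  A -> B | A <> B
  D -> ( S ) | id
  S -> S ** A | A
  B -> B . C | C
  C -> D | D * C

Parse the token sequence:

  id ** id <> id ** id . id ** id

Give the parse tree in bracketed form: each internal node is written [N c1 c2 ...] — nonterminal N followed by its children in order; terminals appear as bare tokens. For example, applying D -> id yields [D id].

[S [S [S [S [A [B [C [D id]]]]] ** [A [A [B [C [D id]]]] <> [B [C [D id]]]]] ** [A [B [B [C [D id]]] . [C [D id]]]]] ** [A [B [C [D id]]]]]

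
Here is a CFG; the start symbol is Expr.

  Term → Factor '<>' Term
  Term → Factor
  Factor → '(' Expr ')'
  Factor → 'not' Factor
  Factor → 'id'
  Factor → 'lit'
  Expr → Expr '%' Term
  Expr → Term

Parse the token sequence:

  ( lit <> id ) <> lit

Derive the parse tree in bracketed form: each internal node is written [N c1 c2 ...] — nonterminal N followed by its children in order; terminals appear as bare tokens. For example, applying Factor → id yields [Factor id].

Expr
Term
Factor <> Term
( Expr ) <> Term
( Term ) <> Term
( Factor <> Term ) <> Term
( lit <> Term ) <> Term
( lit <> Factor ) <> Term
( lit <> id ) <> Term
( lit <> id ) <> Factor
( lit <> id ) <> lit

[Expr [Term [Factor ( [Expr [Term [Factor lit] <> [Term [Factor id]]]] )] <> [Term [Factor lit]]]]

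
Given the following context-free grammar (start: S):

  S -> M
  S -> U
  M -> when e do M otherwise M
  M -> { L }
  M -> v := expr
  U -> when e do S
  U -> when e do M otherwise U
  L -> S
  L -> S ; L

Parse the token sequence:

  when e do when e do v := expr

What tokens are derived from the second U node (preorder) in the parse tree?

when e do v := expr

[S [U when e do [S [U when e do [S [M v := expr]]]]]]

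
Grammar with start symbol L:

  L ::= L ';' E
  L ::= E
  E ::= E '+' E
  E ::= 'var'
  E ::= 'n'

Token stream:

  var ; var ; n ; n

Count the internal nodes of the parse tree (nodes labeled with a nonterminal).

[L [L [L [L [E var]] ; [E var]] ; [E n]] ; [E n]]

8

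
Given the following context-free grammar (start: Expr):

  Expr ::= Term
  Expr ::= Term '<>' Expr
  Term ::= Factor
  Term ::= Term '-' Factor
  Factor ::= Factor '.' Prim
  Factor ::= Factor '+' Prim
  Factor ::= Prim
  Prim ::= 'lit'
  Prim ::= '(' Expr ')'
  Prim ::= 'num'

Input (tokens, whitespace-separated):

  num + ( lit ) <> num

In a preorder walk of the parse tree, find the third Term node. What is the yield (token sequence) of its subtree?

num

[Expr [Term [Factor [Factor [Prim num]] + [Prim ( [Expr [Term [Factor [Prim lit]]]] )]]] <> [Expr [Term [Factor [Prim num]]]]]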